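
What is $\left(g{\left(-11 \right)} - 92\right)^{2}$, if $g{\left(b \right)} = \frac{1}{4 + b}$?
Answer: $\frac{416025}{49} \approx 8490.3$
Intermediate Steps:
$\left(g{\left(-11 \right)} - 92\right)^{2} = \left(\frac{1}{4 - 11} - 92\right)^{2} = \left(\frac{1}{-7} - 92\right)^{2} = \left(- \frac{1}{7} - 92\right)^{2} = \left(- \frac{645}{7}\right)^{2} = \frac{416025}{49}$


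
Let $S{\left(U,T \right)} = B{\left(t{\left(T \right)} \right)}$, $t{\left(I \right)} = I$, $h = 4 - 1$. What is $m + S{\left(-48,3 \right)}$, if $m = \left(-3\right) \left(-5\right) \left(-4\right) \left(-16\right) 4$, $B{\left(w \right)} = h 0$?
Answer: $3840$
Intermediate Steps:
$h = 3$
$B{\left(w \right)} = 0$ ($B{\left(w \right)} = 3 \cdot 0 = 0$)
$S{\left(U,T \right)} = 0$
$m = 3840$ ($m = 15 \left(-4\right) \left(-16\right) 4 = \left(-60\right) \left(-16\right) 4 = 960 \cdot 4 = 3840$)
$m + S{\left(-48,3 \right)} = 3840 + 0 = 3840$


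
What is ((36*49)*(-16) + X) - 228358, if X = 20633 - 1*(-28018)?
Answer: -207931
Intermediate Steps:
X = 48651 (X = 20633 + 28018 = 48651)
((36*49)*(-16) + X) - 228358 = ((36*49)*(-16) + 48651) - 228358 = (1764*(-16) + 48651) - 228358 = (-28224 + 48651) - 228358 = 20427 - 228358 = -207931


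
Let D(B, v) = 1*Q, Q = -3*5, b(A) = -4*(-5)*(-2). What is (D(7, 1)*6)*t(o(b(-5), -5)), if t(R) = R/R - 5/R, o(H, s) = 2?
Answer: 135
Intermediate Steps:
b(A) = -40 (b(A) = 20*(-2) = -40)
Q = -15
t(R) = 1 - 5/R
D(B, v) = -15 (D(B, v) = 1*(-15) = -15)
(D(7, 1)*6)*t(o(b(-5), -5)) = (-15*6)*((-5 + 2)/2) = -45*(-3) = -90*(-3/2) = 135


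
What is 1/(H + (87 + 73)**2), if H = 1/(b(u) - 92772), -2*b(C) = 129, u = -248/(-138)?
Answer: 185673/4753228798 ≈ 3.9063e-5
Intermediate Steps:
u = 124/69 (u = -248*(-1/138) = 124/69 ≈ 1.7971)
b(C) = -129/2 (b(C) = -1/2*129 = -129/2)
H = -2/185673 (H = 1/(-129/2 - 92772) = 1/(-185673/2) = -2/185673 ≈ -1.0772e-5)
1/(H + (87 + 73)**2) = 1/(-2/185673 + (87 + 73)**2) = 1/(-2/185673 + 160**2) = 1/(-2/185673 + 25600) = 1/(4753228798/185673) = 185673/4753228798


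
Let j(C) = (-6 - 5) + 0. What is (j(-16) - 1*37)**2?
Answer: 2304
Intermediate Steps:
j(C) = -11 (j(C) = -11 + 0 = -11)
(j(-16) - 1*37)**2 = (-11 - 1*37)**2 = (-11 - 37)**2 = (-48)**2 = 2304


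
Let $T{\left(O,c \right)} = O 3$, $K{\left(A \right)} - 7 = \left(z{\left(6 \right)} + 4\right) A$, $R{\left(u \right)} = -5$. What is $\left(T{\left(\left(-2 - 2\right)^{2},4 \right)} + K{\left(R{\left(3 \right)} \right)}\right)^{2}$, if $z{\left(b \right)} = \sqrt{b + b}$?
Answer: $1525 - 700 \sqrt{3} \approx 312.56$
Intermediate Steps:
$z{\left(b \right)} = \sqrt{2} \sqrt{b}$ ($z{\left(b \right)} = \sqrt{2 b} = \sqrt{2} \sqrt{b}$)
$K{\left(A \right)} = 7 + A \left(4 + 2 \sqrt{3}\right)$ ($K{\left(A \right)} = 7 + \left(\sqrt{2} \sqrt{6} + 4\right) A = 7 + \left(2 \sqrt{3} + 4\right) A = 7 + \left(4 + 2 \sqrt{3}\right) A = 7 + A \left(4 + 2 \sqrt{3}\right)$)
$T{\left(O,c \right)} = 3 O$
$\left(T{\left(\left(-2 - 2\right)^{2},4 \right)} + K{\left(R{\left(3 \right)} \right)}\right)^{2} = \left(3 \left(-2 - 2\right)^{2} + \left(7 + 4 \left(-5\right) + 2 \left(-5\right) \sqrt{3}\right)\right)^{2} = \left(3 \left(-4\right)^{2} - \left(13 + 10 \sqrt{3}\right)\right)^{2} = \left(3 \cdot 16 - \left(13 + 10 \sqrt{3}\right)\right)^{2} = \left(48 - \left(13 + 10 \sqrt{3}\right)\right)^{2} = \left(35 - 10 \sqrt{3}\right)^{2}$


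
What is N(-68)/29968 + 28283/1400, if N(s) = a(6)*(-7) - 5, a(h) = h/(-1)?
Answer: 105954593/5244400 ≈ 20.203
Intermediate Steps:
a(h) = -h (a(h) = h*(-1) = -h)
N(s) = 37 (N(s) = -1*6*(-7) - 5 = -6*(-7) - 5 = 42 - 5 = 37)
N(-68)/29968 + 28283/1400 = 37/29968 + 28283/1400 = 105954593/5244400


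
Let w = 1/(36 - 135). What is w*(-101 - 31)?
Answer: 4/3 ≈ 1.3333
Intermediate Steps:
w = -1/99 (w = 1/(-99) = -1/99 ≈ -0.010101)
w*(-101 - 31) = -(-101 - 31)/99 = -1/99*(-132) = 4/3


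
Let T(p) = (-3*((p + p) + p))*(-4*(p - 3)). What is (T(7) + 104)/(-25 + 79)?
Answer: 556/27 ≈ 20.593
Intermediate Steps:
T(p) = -9*p*(12 - 4*p) (T(p) = (-3*(2*p + p))*(-4*(-3 + p)) = (-9*p)*(12 - 4*p) = -9*p*(12 - 4*p))
(T(7) + 104)/(-25 + 79) = (36*7*(-3 + 7) + 104)/(-25 + 79) = (36*7*4 + 104)/54 = (1008 + 104)*(1/54) = 1112*(1/54) = 556/27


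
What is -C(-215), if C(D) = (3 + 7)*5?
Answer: -50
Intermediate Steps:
C(D) = 50 (C(D) = 10*5 = 50)
-C(-215) = -1*50 = -50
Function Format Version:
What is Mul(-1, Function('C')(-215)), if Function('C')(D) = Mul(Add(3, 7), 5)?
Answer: -50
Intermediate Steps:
Function('C')(D) = 50 (Function('C')(D) = Mul(10, 5) = 50)
Mul(-1, Function('C')(-215)) = Mul(-1, 50) = -50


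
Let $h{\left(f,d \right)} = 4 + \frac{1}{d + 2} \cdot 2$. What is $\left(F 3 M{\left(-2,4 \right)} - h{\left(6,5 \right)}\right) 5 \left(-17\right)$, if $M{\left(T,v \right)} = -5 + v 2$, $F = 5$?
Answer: $- \frac{24225}{7} \approx -3460.7$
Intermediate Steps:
$M{\left(T,v \right)} = -5 + 2 v$
$h{\left(f,d \right)} = 4 + \frac{2}{2 + d}$ ($h{\left(f,d \right)} = 4 + \frac{1}{2 + d} 2 = 4 + \frac{2}{2 + d}$)
$\left(F 3 M{\left(-2,4 \right)} - h{\left(6,5 \right)}\right) 5 \left(-17\right) = \left(5 \cdot 3 \left(-5 + 2 \cdot 4\right) - \frac{2 \left(5 + 2 \cdot 5\right)}{2 + 5}\right) 5 \left(-17\right) = \left(15 \left(-5 + 8\right) - \frac{2 \left(5 + 10\right)}{7}\right) 5 \left(-17\right) = \left(15 \cdot 3 - 2 \cdot \frac{1}{7} \cdot 15\right) 5 \left(-17\right) = \left(45 - \frac{30}{7}\right) 5 \left(-17\right) = \frac{285}{7} \cdot 5 \left(-17\right) = \frac{1425}{7} \left(-17\right) = - \frac{24225}{7}$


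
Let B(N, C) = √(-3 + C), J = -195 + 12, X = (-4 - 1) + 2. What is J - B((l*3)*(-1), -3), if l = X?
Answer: -183 - I*√6 ≈ -183.0 - 2.4495*I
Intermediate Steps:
X = -3 (X = -5 + 2 = -3)
l = -3
J = -183
J - B((l*3)*(-1), -3) = -183 - √(-3 - 3) = -183 - √(-6) = -183 - I*√6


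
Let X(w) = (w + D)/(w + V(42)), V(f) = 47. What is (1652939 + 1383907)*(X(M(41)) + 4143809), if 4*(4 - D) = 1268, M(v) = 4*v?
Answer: 2655246712443300/211 ≈ 1.2584e+13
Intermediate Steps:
D = -313 (D = 4 - ¼*1268 = 4 - 317 = -313)
X(w) = (-313 + w)/(47 + w) (X(w) = (w - 313)/(w + 47) = (-313 + w)/(47 + w))
(1652939 + 1383907)*(X(M(41)) + 4143809) = (1652939 + 1383907)*((-313 + 4*41)/(47 + 4*41) + 4143809) = 3036846*((-313 + 164)/(47 + 164) + 4143809) = 3036846*(-149/211 + 4143809) = 3036846*(874343550/211) = 2655246712443300/211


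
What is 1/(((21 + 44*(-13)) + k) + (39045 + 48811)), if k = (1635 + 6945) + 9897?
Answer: 1/105782 ≈ 9.4534e-6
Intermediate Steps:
k = 18477 (k = 8580 + 9897 = 18477)
1/(((21 + 44*(-13)) + k) + (39045 + 48811)) = 1/(((21 + 44*(-13)) + 18477) + (39045 + 48811)) = 1/(((21 - 572) + 18477) + 87856) = 1/((-551 + 18477) + 87856) = 1/(17926 + 87856) = 1/105782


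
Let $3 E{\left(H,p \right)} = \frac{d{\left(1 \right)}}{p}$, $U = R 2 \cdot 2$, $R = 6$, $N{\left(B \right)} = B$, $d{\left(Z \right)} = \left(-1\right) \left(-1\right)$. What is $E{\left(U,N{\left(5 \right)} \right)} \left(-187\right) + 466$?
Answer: $\frac{6803}{15} \approx 453.53$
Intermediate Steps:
$d{\left(Z \right)} = 1$
$U = 24$ ($U = 6 \cdot 2 \cdot 2 = 12 \cdot 2 = 24$)
$E{\left(H,p \right)} = \frac{1}{3 p}$ ($E{\left(H,p \right)} = \frac{1 \frac{1}{p}}{3} = \frac{1}{3 p}$)
$E{\left(U,N{\left(5 \right)} \right)} \left(-187\right) + 466 = \frac{1}{3 \cdot 5} \left(-187\right) + 466 = \frac{1}{3} \cdot \frac{1}{5} \left(-187\right) + 466 = \frac{1}{15} \left(-187\right) + 466 = - \frac{187}{15} + 466 = \frac{6803}{15}$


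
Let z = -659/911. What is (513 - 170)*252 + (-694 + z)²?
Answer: 472288601005/829921 ≈ 5.6908e+5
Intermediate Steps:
z = -659/911 (z = -659*1/911 = -659/911 ≈ -0.72338)
(513 - 170)*252 + (-694 + z)² = (513 - 170)*252 + (-694 - 659/911)² = 343*252 + (-632893/911)² = 86436 + 400553549449/829921 = 472288601005/829921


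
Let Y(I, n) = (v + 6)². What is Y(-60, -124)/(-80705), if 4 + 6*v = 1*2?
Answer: -289/726345 ≈ -0.00039788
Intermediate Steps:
v = -⅓ (v = -⅔ + (1*2)/6 = -⅔ + (⅙)*2 = -⅔ + ⅓ = -⅓ ≈ -0.33333)
Y(I, n) = 289/9 (Y(I, n) = (-⅓ + 6)² = (17/3)² = 289/9)
Y(-60, -124)/(-80705) = (289/9)/(-80705) = (289/9)*(-1/80705) = -289/726345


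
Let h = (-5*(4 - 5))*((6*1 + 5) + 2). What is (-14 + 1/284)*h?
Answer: -258375/284 ≈ -909.77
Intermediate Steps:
h = 65 (h = (-5*(-1))*((6 + 5) + 2) = 5*(11 + 2) = 5*13 = 65)
(-14 + 1/284)*h = (-14 + 1/284)*65 = -3975/284*65 = -258375/284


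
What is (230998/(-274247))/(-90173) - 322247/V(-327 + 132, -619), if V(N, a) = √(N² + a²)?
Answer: 230998/24729674731 - 322247*√421186/421186 ≈ -496.54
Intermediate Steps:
(230998/(-274247))/(-90173) - 322247/V(-327 + 132, -619) = (230998/(-274247))/(-90173) - 322247/√((-327 + 132)² + (-619)²) = (230998*(-1/274247))*(-1/90173) - 322247/√((-195)² + 383161) = -230998/274247*(-1/90173) - 322247/√(38025 + 383161) = 230998/24729674731 - 322247*√421186/421186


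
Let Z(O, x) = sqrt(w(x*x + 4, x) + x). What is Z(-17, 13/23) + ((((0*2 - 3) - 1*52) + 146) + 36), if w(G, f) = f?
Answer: 127 + sqrt(598)/23 ≈ 128.06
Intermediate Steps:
Z(O, x) = sqrt(2)*sqrt(x) (Z(O, x) = sqrt(x + x) = sqrt(2*x) = sqrt(2)*sqrt(x))
Z(-17, 13/23) + ((((0*2 - 3) - 1*52) + 146) + 36) = sqrt(2)*sqrt(13/23) + ((((0*2 - 3) - 1*52) + 146) + 36) = sqrt(2)*sqrt(13*(1/23)) + ((((0 - 3) - 52) + 146) + 36) = sqrt(2)*sqrt(13/23) + (((-3 - 52) + 146) + 36) = sqrt(2)*(sqrt(299)/23) + ((-55 + 146) + 36) = sqrt(598)/23 + (91 + 36) = sqrt(598)/23 + 127 = 127 + sqrt(598)/23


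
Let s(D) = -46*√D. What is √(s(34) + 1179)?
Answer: √(1179 - 46*√34) ≈ 30.179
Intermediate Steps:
√(s(34) + 1179) = √(-46*√34 + 1179) = √(1179 - 46*√34)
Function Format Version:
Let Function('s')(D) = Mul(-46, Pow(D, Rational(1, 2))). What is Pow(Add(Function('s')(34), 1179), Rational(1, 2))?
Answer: Pow(Add(1179, Mul(-46, Pow(34, Rational(1, 2)))), Rational(1, 2)) ≈ 30.179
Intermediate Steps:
Pow(Add(Function('s')(34), 1179), Rational(1, 2)) = Pow(Add(Mul(-46, Pow(34, Rational(1, 2))), 1179), Rational(1, 2)) = Pow(Add(1179, Mul(-46, Pow(34, Rational(1, 2)))), Rational(1, 2))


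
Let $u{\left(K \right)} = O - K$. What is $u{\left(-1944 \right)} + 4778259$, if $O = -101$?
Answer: $4780102$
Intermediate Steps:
$u{\left(K \right)} = -101 - K$
$u{\left(-1944 \right)} + 4778259 = \left(-101 - -1944\right) + 4778259 = \left(-101 + 1944\right) + 4778259 = 1843 + 4778259 = 4780102$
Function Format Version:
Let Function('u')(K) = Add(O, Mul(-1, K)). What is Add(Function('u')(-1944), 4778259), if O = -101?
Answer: 4780102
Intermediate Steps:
Function('u')(K) = Add(-101, Mul(-1, K))
Add(Function('u')(-1944), 4778259) = Add(Add(-101, Mul(-1, -1944)), 4778259) = Add(Add(-101, 1944), 4778259) = Add(1843, 4778259) = 4780102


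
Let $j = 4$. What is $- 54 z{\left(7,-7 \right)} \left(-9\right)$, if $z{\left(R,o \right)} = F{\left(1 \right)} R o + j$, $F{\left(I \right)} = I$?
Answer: $-21870$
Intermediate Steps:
$z{\left(R,o \right)} = 4 + R o$ ($z{\left(R,o \right)} = 1 R o + 4 = R o + 4 = 4 + R o$)
$- 54 z{\left(7,-7 \right)} \left(-9\right) = - 54 \left(4 + 7 \left(-7\right)\right) \left(-9\right) = - 54 \left(4 - 49\right) \left(-9\right) = \left(-54\right) \left(-45\right) \left(-9\right) = 2430 \left(-9\right) = -21870$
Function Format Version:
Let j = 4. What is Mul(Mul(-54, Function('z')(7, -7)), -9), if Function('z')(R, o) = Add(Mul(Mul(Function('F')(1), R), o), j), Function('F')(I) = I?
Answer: -21870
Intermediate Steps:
Function('z')(R, o) = Add(4, Mul(R, o)) (Function('z')(R, o) = Add(Mul(Mul(1, R), o), 4) = Add(Mul(R, o), 4) = Add(4, Mul(R, o)))
Mul(Mul(-54, Function('z')(7, -7)), -9) = Mul(Mul(-54, Add(4, Mul(7, -7))), -9) = Mul(Mul(-54, Add(4, -49)), -9) = Mul(Mul(-54, -45), -9) = Mul(2430, -9) = -21870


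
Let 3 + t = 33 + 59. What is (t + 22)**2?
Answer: 12321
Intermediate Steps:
t = 89 (t = -3 + (33 + 59) = -3 + 92 = 89)
(t + 22)**2 = (89 + 22)**2 = 111**2 = 12321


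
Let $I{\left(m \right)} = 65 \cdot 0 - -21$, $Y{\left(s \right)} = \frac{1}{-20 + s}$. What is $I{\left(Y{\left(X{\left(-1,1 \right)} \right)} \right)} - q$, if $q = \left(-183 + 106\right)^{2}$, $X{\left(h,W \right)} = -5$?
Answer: $-5908$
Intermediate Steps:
$I{\left(m \right)} = 21$ ($I{\left(m \right)} = 0 + 21 = 21$)
$q = 5929$ ($q = \left(-77\right)^{2} = 5929$)
$I{\left(Y{\left(X{\left(-1,1 \right)} \right)} \right)} - q = 21 - 5929 = -5908$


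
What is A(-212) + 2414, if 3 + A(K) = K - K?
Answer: 2411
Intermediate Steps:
A(K) = -3 (A(K) = -3 + (K - K) = -3 + 0 = -3)
A(-212) + 2414 = -3 + 2414 = 2411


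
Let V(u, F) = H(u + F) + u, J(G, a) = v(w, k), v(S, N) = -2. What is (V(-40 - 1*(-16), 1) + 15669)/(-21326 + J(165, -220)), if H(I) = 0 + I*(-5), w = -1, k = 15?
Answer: -985/1333 ≈ -0.73893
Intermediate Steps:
H(I) = -5*I (H(I) = 0 - 5*I = -5*I)
J(G, a) = -2
V(u, F) = -5*F - 4*u (V(u, F) = -5*(u + F) + u = -5*(F + u) + u = (-5*F - 5*u) + u = -5*F - 4*u)
(V(-40 - 1*(-16), 1) + 15669)/(-21326 + J(165, -220)) = ((-5*1 - 4*(-40 - 1*(-16))) + 15669)/(-21326 - 2) = ((-5 - 4*(-40 + 16)) + 15669)/(-21328) = ((-5 - 4*(-24)) + 15669)*(-1/21328) = ((-5 + 96) + 15669)*(-1/21328) = (91 + 15669)*(-1/21328) = 15760*(-1/21328) = -985/1333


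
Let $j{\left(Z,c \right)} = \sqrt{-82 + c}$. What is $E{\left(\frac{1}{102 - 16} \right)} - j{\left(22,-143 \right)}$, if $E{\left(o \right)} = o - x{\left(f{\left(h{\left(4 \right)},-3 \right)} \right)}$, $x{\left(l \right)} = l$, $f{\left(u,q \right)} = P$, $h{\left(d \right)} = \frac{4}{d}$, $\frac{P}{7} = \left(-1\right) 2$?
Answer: $\frac{1205}{86} - 15 i \approx 14.012 - 15.0 i$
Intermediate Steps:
$P = -14$ ($P = 7 \left(\left(-1\right) 2\right) = 7 \left(-2\right) = -14$)
$f{\left(u,q \right)} = -14$
$E{\left(o \right)} = 14 + o$ ($E{\left(o \right)} = o - -14 = o + 14 = 14 + o$)
$E{\left(\frac{1}{102 - 16} \right)} - j{\left(22,-143 \right)} = \left(14 + \frac{1}{102 - 16}\right) - \sqrt{-82 - 143} = \left(14 + \frac{1}{86}\right) - \sqrt{-225} = \left(14 + \frac{1}{86}\right) - 15 i = \frac{1205}{86} - 15 i$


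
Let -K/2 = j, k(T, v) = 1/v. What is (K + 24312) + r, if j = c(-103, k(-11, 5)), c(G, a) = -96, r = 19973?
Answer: 44477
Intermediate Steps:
j = -96
K = 192 (K = -2*(-96) = 192)
(K + 24312) + r = (192 + 24312) + 19973 = 24504 + 19973 = 44477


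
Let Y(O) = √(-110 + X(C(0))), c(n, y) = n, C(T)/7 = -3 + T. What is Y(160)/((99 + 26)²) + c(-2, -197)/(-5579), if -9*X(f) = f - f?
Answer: 2/5579 + I*√110/15625 ≈ 0.00035849 + 0.00067124*I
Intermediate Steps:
C(T) = -21 + 7*T (C(T) = 7*(-3 + T) = -21 + 7*T)
X(f) = 0 (X(f) = -(f - f)/9 = -⅑*0 = 0)
Y(O) = I*√110 (Y(O) = √(-110 + 0) = √(-110) = I*√110)
Y(160)/((99 + 26)²) + c(-2, -197)/(-5579) = (I*√110)/((99 + 26)²) - 2/(-5579) = (I*√110)/(125²) - 2*(-1/5579) = (I*√110)/15625 + 2/5579 = (I*√110)*(1/15625) + 2/5579 = I*√110/15625 + 2/5579 = 2/5579 + I*√110/15625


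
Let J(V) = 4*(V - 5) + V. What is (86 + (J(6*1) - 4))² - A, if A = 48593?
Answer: -40129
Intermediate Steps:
J(V) = -20 + 5*V (J(V) = 4*(-5 + V) + V = (-20 + 4*V) + V = -20 + 5*V)
(86 + (J(6*1) - 4))² - A = (86 + ((-20 + 5*(6*1)) - 4))² - 1*48593 = (86 + ((-20 + 5*6) - 4))² - 48593 = (86 + ((-20 + 30) - 4))² - 48593 = (86 + (10 - 4))² - 48593 = (86 + 6)² - 48593 = 92² - 48593 = 8464 - 48593 = -40129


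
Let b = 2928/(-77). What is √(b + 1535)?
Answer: √8875559/77 ≈ 38.691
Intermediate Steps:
b = -2928/77 (b = 2928*(-1/77) = -2928/77 ≈ -38.026)
√(b + 1535) = √(-2928/77 + 1535) = √(115267/77) = √8875559/77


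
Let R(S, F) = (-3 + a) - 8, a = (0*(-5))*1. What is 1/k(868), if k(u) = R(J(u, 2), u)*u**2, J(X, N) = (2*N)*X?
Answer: -1/8287664 ≈ -1.2066e-7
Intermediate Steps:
J(X, N) = 2*N*X
a = 0 (a = 0*1 = 0)
R(S, F) = -11 (R(S, F) = (-3 + 0) - 8 = -3 - 8 = -11)
k(u) = -11*u**2
1/k(868) = 1/(-11*868**2) = 1/(-11*753424) = 1/(-8287664) = -1/8287664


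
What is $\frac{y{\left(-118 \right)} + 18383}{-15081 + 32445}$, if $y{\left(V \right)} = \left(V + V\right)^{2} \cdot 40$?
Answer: $\frac{748741}{5788} \approx 129.36$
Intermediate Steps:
$y{\left(V \right)} = 160 V^{2}$ ($y{\left(V \right)} = \left(2 V\right)^{2} \cdot 40 = 4 V^{2} \cdot 40 = 160 V^{2}$)
$\frac{y{\left(-118 \right)} + 18383}{-15081 + 32445} = \frac{160 \left(-118\right)^{2} + 18383}{-15081 + 32445} = \frac{160 \cdot 13924 + 18383}{17364} = \left(2227840 + 18383\right) \frac{1}{17364} = 2246223 \cdot \frac{1}{17364} = \frac{748741}{5788}$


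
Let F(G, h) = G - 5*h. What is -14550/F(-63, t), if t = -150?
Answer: -4850/229 ≈ -21.179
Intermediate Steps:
-14550/F(-63, t) = -14550/(-63 - 5*(-150)) = -14550/(-63 + 750) = -14550/687 = -14550*1/687 = -4850/229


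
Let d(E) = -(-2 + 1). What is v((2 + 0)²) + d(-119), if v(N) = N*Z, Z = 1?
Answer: 5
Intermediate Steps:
d(E) = 1 (d(E) = -1*(-1) = 1)
v(N) = N (v(N) = N*1 = N)
v((2 + 0)²) + d(-119) = (2 + 0)² + 1 = 2² + 1 = 4 + 1 = 5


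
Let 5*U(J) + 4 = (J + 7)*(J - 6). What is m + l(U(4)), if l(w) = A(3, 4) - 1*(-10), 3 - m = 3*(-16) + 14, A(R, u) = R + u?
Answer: 54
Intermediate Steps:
U(J) = -4/5 + (-6 + J)*(7 + J)/5 (U(J) = -4/5 + ((J + 7)*(J - 6))/5 = -4/5 + ((7 + J)*(-6 + J))/5 = -4/5 + ((-6 + J)*(7 + J))/5 = -4/5 + (-6 + J)*(7 + J)/5)
m = 37 (m = 3 - (3*(-16) + 14) = 3 - (-48 + 14) = 3 - 1*(-34) = 3 + 34 = 37)
l(w) = 17 (l(w) = (3 + 4) - 1*(-10) = 7 + 10 = 17)
m + l(U(4)) = 37 + 17 = 54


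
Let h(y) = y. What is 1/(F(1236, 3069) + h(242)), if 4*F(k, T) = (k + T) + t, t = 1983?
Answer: 1/1814 ≈ 0.00055127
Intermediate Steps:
F(k, T) = 1983/4 + T/4 + k/4 (F(k, T) = ((k + T) + 1983)/4 = ((T + k) + 1983)/4 = (1983 + T + k)/4 = 1983/4 + T/4 + k/4)
1/(F(1236, 3069) + h(242)) = 1/((1983/4 + (¼)*3069 + (¼)*1236) + 242) = 1/((1983/4 + 3069/4 + 309) + 242) = 1/(1572 + 242) = 1/1814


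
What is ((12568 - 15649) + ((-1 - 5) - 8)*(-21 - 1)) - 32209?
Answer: -34982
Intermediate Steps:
((12568 - 15649) + ((-1 - 5) - 8)*(-21 - 1)) - 32209 = (-3081 + (-6 - 8)*(-22)) - 32209 = (-3081 - 14*(-22)) - 32209 = (-3081 + 308) - 32209 = -2773 - 32209 = -34982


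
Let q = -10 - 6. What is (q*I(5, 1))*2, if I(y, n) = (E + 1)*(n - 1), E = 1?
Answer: 0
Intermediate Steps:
q = -16
I(y, n) = -2 + 2*n (I(y, n) = (1 + 1)*(n - 1) = 2*(-1 + n) = -2 + 2*n)
(q*I(5, 1))*2 = -16*(-2 + 2*1)*2 = -16*(-2 + 2)*2 = -16*0*2 = 0*2 = 0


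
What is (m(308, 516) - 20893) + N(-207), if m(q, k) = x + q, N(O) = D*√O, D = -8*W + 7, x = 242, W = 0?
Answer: -20343 + 21*I*√23 ≈ -20343.0 + 100.71*I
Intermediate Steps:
D = 7 (D = -8*0 + 7 = 0 + 7 = 7)
N(O) = 7*√O
m(q, k) = 242 + q
(m(308, 516) - 20893) + N(-207) = ((242 + 308) - 20893) + 7*√(-207) = (550 - 20893) + 7*(3*I*√23) = -20343 + 21*I*√23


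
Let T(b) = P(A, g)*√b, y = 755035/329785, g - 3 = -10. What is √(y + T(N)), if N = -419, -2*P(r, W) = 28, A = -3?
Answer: √(9959968699 - 60904561886*I*√419)/65957 ≈ 12.018 - 11.923*I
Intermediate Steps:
g = -7 (g = 3 - 10 = -7)
P(r, W) = -14 (P(r, W) = -½*28 = -14)
y = 151007/65957 (y = 755035*(1/329785) = 151007/65957 ≈ 2.2895)
T(b) = -14*√b
√(y + T(N)) = √(151007/65957 - 14*I*√419)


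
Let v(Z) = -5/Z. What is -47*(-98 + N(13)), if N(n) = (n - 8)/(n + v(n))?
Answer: 752329/164 ≈ 4587.4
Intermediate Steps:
N(n) = (-8 + n)/(n - 5/n) (N(n) = (n - 8)/(n - 5/n) = (-8 + n)/(n - 5/n))
-47*(-98 + N(13)) = -47*(-98 + 13*(-8 + 13)/(-5 + 13**2)) = -47*(-98 + 13*5/(-5 + 169)) = -47*(-98 + 13*5/164) = -47*(-98 + 13*(1/164)*5) = -47*(-98 + 65/164) = -47*(-16007/164) = 752329/164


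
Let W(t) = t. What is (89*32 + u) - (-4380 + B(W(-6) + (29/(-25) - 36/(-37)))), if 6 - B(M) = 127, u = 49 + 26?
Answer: 7424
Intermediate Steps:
u = 75
B(M) = -121 (B(M) = 6 - 1*127 = 6 - 127 = -121)
(89*32 + u) - (-4380 + B(W(-6) + (29/(-25) - 36/(-37)))) = (89*32 + 75) - (-4380 - 121) = (2848 + 75) - 1*(-4501) = 2923 + 4501 = 7424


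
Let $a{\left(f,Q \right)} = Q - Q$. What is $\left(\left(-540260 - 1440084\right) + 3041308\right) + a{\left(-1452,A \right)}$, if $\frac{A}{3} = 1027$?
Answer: $1060964$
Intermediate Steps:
$A = 3081$ ($A = 3 \cdot 1027 = 3081$)
$a{\left(f,Q \right)} = 0$
$\left(\left(-540260 - 1440084\right) + 3041308\right) + a{\left(-1452,A \right)} = \left(\left(-540260 - 1440084\right) + 3041308\right) + 0 = \left(-1980344 + 3041308\right) + 0 = 1060964 + 0 = 1060964$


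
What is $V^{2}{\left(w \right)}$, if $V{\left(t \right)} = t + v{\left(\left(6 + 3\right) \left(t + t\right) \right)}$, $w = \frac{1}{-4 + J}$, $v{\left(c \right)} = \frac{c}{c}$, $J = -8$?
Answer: $\frac{121}{144} \approx 0.84028$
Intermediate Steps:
$v{\left(c \right)} = 1$
$w = - \frac{1}{12}$ ($w = \frac{1}{-4 - 8} = \frac{1}{-12} = - \frac{1}{12} \approx -0.083333$)
$V{\left(t \right)} = 1 + t$ ($V{\left(t \right)} = t + 1 = 1 + t$)
$V^{2}{\left(w \right)} = \left(1 - \frac{1}{12}\right)^{2} = \left(\frac{11}{12}\right)^{2} = \frac{121}{144}$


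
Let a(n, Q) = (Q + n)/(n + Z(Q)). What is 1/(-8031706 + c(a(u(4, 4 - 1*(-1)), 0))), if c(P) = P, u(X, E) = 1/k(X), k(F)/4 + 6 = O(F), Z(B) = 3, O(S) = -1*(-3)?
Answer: -35/281109711 ≈ -1.2451e-7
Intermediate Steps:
O(S) = 3
k(F) = -12 (k(F) = -24 + 4*3 = -24 + 12 = -12)
u(X, E) = -1/12 (u(X, E) = 1/(-12) = -1/12)
a(n, Q) = (Q + n)/(3 + n) (a(n, Q) = (Q + n)/(n + 3) = (Q + n)/(3 + n))
1/(-8031706 + c(a(u(4, 4 - 1*(-1)), 0))) = 1/(-8031706 + (0 - 1/12)/(3 - 1/12)) = 1/(-8031706 - 1/12/(35/12)) = 1/(-8031706 + (12/35)*(-1/12)) = 1/(-8031706 - 1/35) = 1/(-281109711/35) = -35/281109711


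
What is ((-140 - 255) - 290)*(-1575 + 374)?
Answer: 822685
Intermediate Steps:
((-140 - 255) - 290)*(-1575 + 374) = (-395 - 290)*(-1201) = -685*(-1201) = 822685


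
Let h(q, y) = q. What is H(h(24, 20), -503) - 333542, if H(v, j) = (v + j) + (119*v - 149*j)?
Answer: -256218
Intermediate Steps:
H(v, j) = -148*j + 120*v (H(v, j) = (j + v) + (-149*j + 119*v) = -148*j + 120*v)
H(h(24, 20), -503) - 333542 = (-148*(-503) + 120*24) - 333542 = (74444 + 2880) - 333542 = 77324 - 333542 = -256218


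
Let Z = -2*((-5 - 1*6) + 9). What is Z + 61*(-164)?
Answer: -10000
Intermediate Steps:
Z = 4 (Z = -2*((-5 - 6) + 9) = -2*(-11 + 9) = -2*(-2) = 4)
Z + 61*(-164) = 4 + 61*(-164) = 4 - 10004 = -10000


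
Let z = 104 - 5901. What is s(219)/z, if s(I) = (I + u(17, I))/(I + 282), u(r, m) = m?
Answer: -146/968099 ≈ -0.00015081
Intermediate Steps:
z = -5797
s(I) = 2*I/(282 + I) (s(I) = (I + I)/(I + 282) = (2*I)/(282 + I) = 2*I/(282 + I))
s(219)/z = (2*219/(282 + 219))/(-5797) = (2*219/501)*(-1/5797) = (2*219*(1/501))*(-1/5797) = (146/167)*(-1/5797) = -146/968099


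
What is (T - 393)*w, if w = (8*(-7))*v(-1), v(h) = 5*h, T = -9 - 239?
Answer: -179480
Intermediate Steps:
T = -248
w = 280 (w = (8*(-7))*(5*(-1)) = -56*(-5) = 280)
(T - 393)*w = (-248 - 393)*280 = -641*280 = -179480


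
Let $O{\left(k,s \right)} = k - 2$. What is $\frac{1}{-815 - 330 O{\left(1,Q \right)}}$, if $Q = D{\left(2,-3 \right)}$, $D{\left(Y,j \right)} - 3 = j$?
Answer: $- \frac{1}{485} \approx -0.0020619$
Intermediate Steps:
$D{\left(Y,j \right)} = 3 + j$
$Q = 0$ ($Q = 3 - 3 = 0$)
$O{\left(k,s \right)} = -2 + k$ ($O{\left(k,s \right)} = k - 2 = -2 + k$)
$\frac{1}{-815 - 330 O{\left(1,Q \right)}} = \frac{1}{-815 - 330 \left(-2 + 1\right)} = \frac{1}{-815 - -330} = \frac{1}{-815 + 330} = \frac{1}{-485} = - \frac{1}{485}$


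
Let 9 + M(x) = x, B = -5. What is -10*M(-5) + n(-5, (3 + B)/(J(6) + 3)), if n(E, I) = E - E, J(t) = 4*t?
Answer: 140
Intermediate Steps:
M(x) = -9 + x
n(E, I) = 0
-10*M(-5) + n(-5, (3 + B)/(J(6) + 3)) = -10*(-9 - 5) + 0 = -10*(-14) + 0 = 140 + 0 = 140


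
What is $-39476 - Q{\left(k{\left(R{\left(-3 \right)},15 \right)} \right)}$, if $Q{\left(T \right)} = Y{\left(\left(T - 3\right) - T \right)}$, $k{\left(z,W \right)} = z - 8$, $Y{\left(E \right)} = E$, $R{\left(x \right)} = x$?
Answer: $-39473$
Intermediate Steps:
$k{\left(z,W \right)} = -8 + z$
$Q{\left(T \right)} = -3$ ($Q{\left(T \right)} = \left(T - 3\right) - T = \left(-3 + T\right) - T = -3$)
$-39476 - Q{\left(k{\left(R{\left(-3 \right)},15 \right)} \right)} = -39476 - -3 = -39476 + 3 = -39473$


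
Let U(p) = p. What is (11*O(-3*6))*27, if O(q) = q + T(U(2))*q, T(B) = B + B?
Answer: -26730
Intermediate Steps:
T(B) = 2*B
O(q) = 5*q (O(q) = q + (2*2)*q = q + 4*q = 5*q)
(11*O(-3*6))*27 = (11*(5*(-3*6)))*27 = (11*(5*(-18)))*27 = (11*(-90))*27 = -990*27 = -26730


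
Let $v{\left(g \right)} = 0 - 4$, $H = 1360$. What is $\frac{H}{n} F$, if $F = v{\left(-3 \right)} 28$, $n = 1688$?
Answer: $- \frac{19040}{211} \approx -90.237$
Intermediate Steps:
$v{\left(g \right)} = -4$
$F = -112$ ($F = \left(-4\right) 28 = -112$)
$\frac{H}{n} F = \frac{1360}{1688} \left(-112\right) = 1360 \cdot \frac{1}{1688} \left(-112\right) = \frac{170}{211} \left(-112\right) = - \frac{19040}{211}$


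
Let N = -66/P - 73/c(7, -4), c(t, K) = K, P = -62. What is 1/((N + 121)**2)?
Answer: 15376/302725201 ≈ 5.0792e-5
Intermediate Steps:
N = 2395/124 (N = -66/(-62) - 73/(-4) = -66*(-1/62) - 73*(-1/4) = 33/31 + 73/4 = 2395/124 ≈ 19.315)
1/((N + 121)**2) = 1/((2395/124 + 121)**2) = 1/((17399/124)**2) = 1/(302725201/15376) = 15376/302725201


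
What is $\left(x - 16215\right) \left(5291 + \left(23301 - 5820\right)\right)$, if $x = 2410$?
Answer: $-314367460$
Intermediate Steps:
$\left(x - 16215\right) \left(5291 + \left(23301 - 5820\right)\right) = \left(2410 - 16215\right) \left(5291 + \left(23301 - 5820\right)\right) = - 13805 \left(5291 + \left(23301 - 5820\right)\right) = - 13805 \left(5291 + 17481\right) = \left(-13805\right) 22772 = -314367460$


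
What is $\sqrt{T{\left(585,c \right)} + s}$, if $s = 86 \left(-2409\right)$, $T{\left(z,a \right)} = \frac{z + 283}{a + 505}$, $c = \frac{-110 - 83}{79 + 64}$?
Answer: $\frac{2 i \sqrt{67164843990343}}{36011} \approx 455.16 i$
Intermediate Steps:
$c = - \frac{193}{143} \approx -1.3497$
$T{\left(z,a \right)} = \frac{283 + z}{505 + a}$
$s = -207174$
$\sqrt{T{\left(585,c \right)} + s} = \sqrt{\frac{283 + 585}{505 - \frac{193}{143}} - 207174} = \sqrt{\frac{1}{\frac{72022}{143}} \cdot 868 - 207174} = \sqrt{\frac{143}{72022} \cdot 868 - 207174} = \sqrt{\frac{62062}{36011} - 207174} = \sqrt{- \frac{7460480852}{36011}} = \frac{2 i \sqrt{67164843990343}}{36011}$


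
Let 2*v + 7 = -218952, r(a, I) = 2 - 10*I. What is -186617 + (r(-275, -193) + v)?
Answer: -588329/2 ≈ -2.9416e+5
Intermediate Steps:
v = -218959/2 (v = -7/2 + (½)*(-218952) = -7/2 - 109476 = -218959/2 ≈ -1.0948e+5)
-186617 + (r(-275, -193) + v) = -186617 + ((2 - 10*(-193)) - 218959/2) = -186617 + ((2 + 1930) - 218959/2) = -186617 + (1932 - 218959/2) = -186617 - 215095/2 = -588329/2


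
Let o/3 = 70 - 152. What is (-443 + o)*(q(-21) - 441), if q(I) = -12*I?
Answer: 130221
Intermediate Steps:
o = -246 (o = 3*(70 - 152) = 3*(-82) = -246)
(-443 + o)*(q(-21) - 441) = (-443 - 246)*(-12*(-21) - 441) = -689*(252 - 441) = -689*(-189) = 130221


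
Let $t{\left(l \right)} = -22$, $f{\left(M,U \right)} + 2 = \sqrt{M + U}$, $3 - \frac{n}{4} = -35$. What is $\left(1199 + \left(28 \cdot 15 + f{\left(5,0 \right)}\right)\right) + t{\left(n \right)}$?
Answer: $1595 + \sqrt{5} \approx 1597.2$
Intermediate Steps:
$n = 152$ ($n = 12 - -140 = 12 + 140 = 152$)
$f{\left(M,U \right)} = -2 + \sqrt{M + U}$
$\left(1199 + \left(28 \cdot 15 + f{\left(5,0 \right)}\right)\right) + t{\left(n \right)} = \left(1199 + \left(28 \cdot 15 - \left(2 - \sqrt{5 + 0}\right)\right)\right) - 22 = \left(1199 + \left(420 - \left(2 - \sqrt{5}\right)\right)\right) - 22 = \left(1199 + \left(418 + \sqrt{5}\right)\right) - 22 = \left(1617 + \sqrt{5}\right) - 22 = 1595 + \sqrt{5}$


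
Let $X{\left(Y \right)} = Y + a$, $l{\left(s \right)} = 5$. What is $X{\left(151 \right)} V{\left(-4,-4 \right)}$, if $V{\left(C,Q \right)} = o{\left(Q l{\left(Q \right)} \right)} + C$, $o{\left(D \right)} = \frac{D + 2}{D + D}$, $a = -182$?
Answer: $\frac{2201}{20} \approx 110.05$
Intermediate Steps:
$o{\left(D \right)} = \frac{2 + D}{2 D}$
$V{\left(C,Q \right)} = C + \frac{2 + 5 Q}{10 Q}$ ($V{\left(C,Q \right)} = \frac{2 + Q 5}{2 Q 5} + C = \frac{2 + 5 Q}{2 \cdot 5 Q} + C = \frac{\frac{1}{5 Q} \left(2 + 5 Q\right)}{2} + C = \frac{2 + 5 Q}{10 Q} + C = C + \frac{2 + 5 Q}{10 Q}$)
$X{\left(Y \right)} = -182 + Y$ ($X{\left(Y \right)} = Y - 182 = -182 + Y$)
$X{\left(151 \right)} V{\left(-4,-4 \right)} = \left(-182 + 151\right) \left(\frac{1}{2} - 4 + \frac{1}{5 \left(-4\right)}\right) = - 31 \left(\frac{1}{2} - 4 + \frac{1}{5} \left(- \frac{1}{4}\right)\right) = - 31 \left(\frac{1}{2} - 4 - \frac{1}{20}\right) = \left(-31\right) \left(- \frac{71}{20}\right) = \frac{2201}{20}$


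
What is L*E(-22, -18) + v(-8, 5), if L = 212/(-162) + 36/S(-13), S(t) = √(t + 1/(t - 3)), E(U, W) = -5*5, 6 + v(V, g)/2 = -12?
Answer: -266/81 + 3600*I*√209/209 ≈ -3.284 + 249.02*I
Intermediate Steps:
v(V, g) = -36 (v(V, g) = -12 + 2*(-12) = -12 - 24 = -36)
E(U, W) = -25
S(t) = √(t + 1/(-3 + t))
L = -106/81 - 144*I*√209/209 (L = 212/(-162) + 36/(√((1 - 13*(-3 - 13))/(-3 - 13))) = 212*(-1/162) + 36/(√((1 - 13*(-16))/(-16))) = -106/81 + 36/(√(-(1 + 208)/16)) = -106/81 + 36/(√(-1/16*209)) = -106/81 + 36/(√(-209/16)) = -106/81 + 36/((I*√209/4)) = -106/81 + 36*(-4*I*√209/209) = -106/81 - 144*I*√209/209 ≈ -1.3086 - 9.9607*I)
L*E(-22, -18) + v(-8, 5) = (-106/81 - 144*I*√209/209)*(-25) - 36 = (2650/81 + 3600*I*√209/209) - 36 = -266/81 + 3600*I*√209/209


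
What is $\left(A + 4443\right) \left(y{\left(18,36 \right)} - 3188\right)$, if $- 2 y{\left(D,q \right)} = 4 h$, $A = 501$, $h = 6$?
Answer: $-15820800$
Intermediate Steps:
$y{\left(D,q \right)} = -12$ ($y{\left(D,q \right)} = - \frac{4 \cdot 6}{2} = \left(- \frac{1}{2}\right) 24 = -12$)
$\left(A + 4443\right) \left(y{\left(18,36 \right)} - 3188\right) = \left(501 + 4443\right) \left(-12 - 3188\right) = 4944 \left(-3200\right) = -15820800$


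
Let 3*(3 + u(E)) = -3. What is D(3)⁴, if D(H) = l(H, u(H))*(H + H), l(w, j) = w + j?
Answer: 1296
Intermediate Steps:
u(E) = -4 (u(E) = -3 + (⅓)*(-3) = -3 - 1 = -4)
l(w, j) = j + w
D(H) = 2*H*(-4 + H) (D(H) = (-4 + H)*(H + H) = (-4 + H)*(2*H) = 2*H*(-4 + H))
D(3)⁴ = (2*3*(-4 + 3))⁴ = (2*3*(-1))⁴ = (-6)⁴ = 1296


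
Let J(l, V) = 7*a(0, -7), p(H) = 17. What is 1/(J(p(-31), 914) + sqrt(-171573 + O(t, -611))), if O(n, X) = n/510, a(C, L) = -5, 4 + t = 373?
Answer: -5950/29375537 - I*sqrt(4958438790)/29375537 ≈ -0.00020255 - 0.0023971*I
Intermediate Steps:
t = 369 (t = -4 + 373 = 369)
O(n, X) = n/510 (O(n, X) = n*(1/510) = n/510)
J(l, V) = -35 (J(l, V) = 7*(-5) = -35)
1/(J(p(-31), 914) + sqrt(-171573 + O(t, -611))) = 1/(-35 + sqrt(-171573 + (1/510)*369)) = 1/(-35 + sqrt(-171573 + 123/170)) = 1/(-35 + sqrt(-29167287/170)) = 1/(-35 + I*sqrt(4958438790)/170)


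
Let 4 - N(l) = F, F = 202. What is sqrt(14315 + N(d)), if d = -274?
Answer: sqrt(14117) ≈ 118.81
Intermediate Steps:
N(l) = -198 (N(l) = 4 - 1*202 = 4 - 202 = -198)
sqrt(14315 + N(d)) = sqrt(14315 - 198) = sqrt(14117)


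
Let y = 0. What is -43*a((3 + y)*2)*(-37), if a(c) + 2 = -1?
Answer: -4773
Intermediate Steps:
a(c) = -3 (a(c) = -2 - 1 = -3)
-43*a((3 + y)*2)*(-37) = -43*(-3)*(-37) = 129*(-37) = -4773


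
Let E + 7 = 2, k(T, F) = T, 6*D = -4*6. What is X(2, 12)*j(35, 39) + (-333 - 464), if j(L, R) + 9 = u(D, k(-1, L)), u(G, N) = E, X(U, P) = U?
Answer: -825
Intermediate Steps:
D = -4 (D = (-4*6)/6 = (1/6)*(-24) = -4)
E = -5 (E = -7 + 2 = -5)
u(G, N) = -5
j(L, R) = -14 (j(L, R) = -9 - 5 = -14)
X(2, 12)*j(35, 39) + (-333 - 464) = 2*(-14) + (-333 - 464) = -28 - 797 = -825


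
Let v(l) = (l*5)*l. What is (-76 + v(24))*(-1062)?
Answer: -2977848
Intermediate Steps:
v(l) = 5*l² (v(l) = (5*l)*l = 5*l²)
(-76 + v(24))*(-1062) = (-76 + 5*24²)*(-1062) = (-76 + 5*576)*(-1062) = (-76 + 2880)*(-1062) = 2804*(-1062) = -2977848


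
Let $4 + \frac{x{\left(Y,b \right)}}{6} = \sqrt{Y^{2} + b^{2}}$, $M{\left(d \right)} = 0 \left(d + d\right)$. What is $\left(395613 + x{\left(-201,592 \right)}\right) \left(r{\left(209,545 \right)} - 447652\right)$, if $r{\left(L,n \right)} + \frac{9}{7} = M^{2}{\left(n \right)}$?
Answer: $- \frac{1239607009497}{7} - \frac{18801438 \sqrt{390865}}{7} \approx -1.7877 \cdot 10^{11}$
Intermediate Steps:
$M{\left(d \right)} = 0$ ($M{\left(d \right)} = 0 \cdot 2 d = 0$)
$r{\left(L,n \right)} = - \frac{9}{7}$ ($r{\left(L,n \right)} = - \frac{9}{7} + 0^{2} = - \frac{9}{7} + 0 = - \frac{9}{7}$)
$x{\left(Y,b \right)} = -24 + 6 \sqrt{Y^{2} + b^{2}}$
$\left(395613 + x{\left(-201,592 \right)}\right) \left(r{\left(209,545 \right)} - 447652\right) = \left(395613 - \left(24 - 6 \sqrt{\left(-201\right)^{2} + 592^{2}}\right)\right) \left(- \frac{9}{7} - 447652\right) = \left(395613 - \left(24 - 6 \sqrt{40401 + 350464}\right)\right) \left(- \frac{3133573}{7}\right) = \left(395613 - \left(24 - 6 \sqrt{390865}\right)\right) \left(- \frac{3133573}{7}\right) = \left(395589 + 6 \sqrt{390865}\right) \left(- \frac{3133573}{7}\right) = - \frac{1239607009497}{7} - \frac{18801438 \sqrt{390865}}{7}$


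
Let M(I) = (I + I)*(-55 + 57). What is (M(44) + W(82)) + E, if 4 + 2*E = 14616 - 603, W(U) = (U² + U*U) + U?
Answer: 41421/2 ≈ 20711.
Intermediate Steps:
W(U) = U + 2*U² (W(U) = (U² + U²) + U = 2*U² + U = U + 2*U²)
M(I) = 4*I (M(I) = (2*I)*2 = 4*I)
E = 14009/2 (E = -2 + (14616 - 603)/2 = -2 + (½)*14013 = -2 + 14013/2 = 14009/2 ≈ 7004.5)
(M(44) + W(82)) + E = (4*44 + 82*(1 + 2*82)) + 14009/2 = (176 + 82*(1 + 164)) + 14009/2 = (176 + 82*165) + 14009/2 = (176 + 13530) + 14009/2 = 13706 + 14009/2 = 41421/2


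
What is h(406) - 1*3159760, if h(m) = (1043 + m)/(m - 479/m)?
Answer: -519328086026/164357 ≈ -3.1598e+6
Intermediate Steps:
h(m) = (1043 + m)/(m - 479/m)
h(406) - 1*3159760 = 406*(1043 + 406)/(-479 + 406²) - 1*3159760 = 406*1449/(-479 + 164836) - 3159760 = 406*1449/164357 - 3159760 = 406*(1/164357)*1449 - 3159760 = 588294/164357 - 3159760 = -519328086026/164357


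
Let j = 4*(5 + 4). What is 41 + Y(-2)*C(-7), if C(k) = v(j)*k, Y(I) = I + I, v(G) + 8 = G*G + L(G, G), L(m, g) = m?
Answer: 37113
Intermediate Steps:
j = 36 (j = 4*9 = 36)
v(G) = -8 + G + G² (v(G) = -8 + (G*G + G) = -8 + (G² + G) = -8 + (G + G²) = -8 + G + G²)
Y(I) = 2*I
C(k) = 1324*k (C(k) = (-8 + 36 + 36²)*k = (-8 + 36 + 1296)*k = 1324*k)
41 + Y(-2)*C(-7) = 41 + (2*(-2))*(1324*(-7)) = 41 - 4*(-9268) = 41 + 37072 = 37113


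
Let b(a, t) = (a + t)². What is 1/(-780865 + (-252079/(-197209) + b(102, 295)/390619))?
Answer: -77033582371/60152698749370733 ≈ -1.2806e-6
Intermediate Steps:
1/(-780865 + (-252079/(-197209) + b(102, 295)/390619)) = 1/(-780865 + (-252079/(-197209) + (102 + 295)²/390619)) = 1/(-780865 + (-252079*(-1/197209) + 397²*(1/390619))) = 1/(-780865 + (252079/197209 + 157609*(1/390619))) = 1/(-780865 + (252079/197209 + 157609/390619)) = 1/(-780865 + 129548760182/77033582371) = 1/(-60152698749370733/77033582371) = -77033582371/60152698749370733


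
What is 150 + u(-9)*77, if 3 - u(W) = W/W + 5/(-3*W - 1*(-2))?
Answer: 8431/29 ≈ 290.72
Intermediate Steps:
u(W) = 2 - 5/(2 - 3*W) (u(W) = 3 - (W/W + 5/(-3*W - 1*(-2))) = 3 - (1 + 5/(-3*W + 2)) = 3 - (1 + 5/(2 - 3*W)) = 3 + (-1 - 5/(2 - 3*W)) = 2 - 5/(2 - 3*W))
150 + u(-9)*77 = 150 + ((1 + 6*(-9))/(-2 + 3*(-9)))*77 = 150 + ((1 - 54)/(-2 - 27))*77 = 150 + (-53/(-29))*77 = 150 - 1/29*(-53)*77 = 150 + (53/29)*77 = 150 + 4081/29 = 8431/29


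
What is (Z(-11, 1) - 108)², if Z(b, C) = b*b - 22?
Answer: 81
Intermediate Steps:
Z(b, C) = -22 + b² (Z(b, C) = b² - 22 = -22 + b²)
(Z(-11, 1) - 108)² = ((-22 + (-11)²) - 108)² = ((-22 + 121) - 108)² = (99 - 108)² = (-9)² = 81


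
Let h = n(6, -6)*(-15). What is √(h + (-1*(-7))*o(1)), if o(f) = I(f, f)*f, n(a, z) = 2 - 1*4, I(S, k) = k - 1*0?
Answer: √37 ≈ 6.0828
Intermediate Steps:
I(S, k) = k (I(S, k) = k + 0 = k)
n(a, z) = -2 (n(a, z) = 2 - 4 = -2)
o(f) = f² (o(f) = f*f = f²)
h = 30 (h = -2*(-15) = 30)
√(h + (-1*(-7))*o(1)) = √(30 - 1*(-7)*1²) = √(30 + 7*1) = √(30 + 7) = √37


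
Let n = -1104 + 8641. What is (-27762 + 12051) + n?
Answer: -8174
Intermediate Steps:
n = 7537
(-27762 + 12051) + n = (-27762 + 12051) + 7537 = -15711 + 7537 = -8174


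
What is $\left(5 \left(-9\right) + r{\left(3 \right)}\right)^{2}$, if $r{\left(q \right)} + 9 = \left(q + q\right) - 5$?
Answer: $2809$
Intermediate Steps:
$r{\left(q \right)} = -14 + 2 q$ ($r{\left(q \right)} = -9 + \left(\left(q + q\right) - 5\right) = -9 + \left(2 q - 5\right) = -9 + \left(-5 + 2 q\right) = -14 + 2 q$)
$\left(5 \left(-9\right) + r{\left(3 \right)}\right)^{2} = \left(5 \left(-9\right) + \left(-14 + 2 \cdot 3\right)\right)^{2} = \left(-45 + \left(-14 + 6\right)\right)^{2} = \left(-45 - 8\right)^{2} = \left(-53\right)^{2} = 2809$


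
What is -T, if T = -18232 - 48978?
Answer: 67210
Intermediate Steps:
T = -67210
-T = -1*(-67210) = 67210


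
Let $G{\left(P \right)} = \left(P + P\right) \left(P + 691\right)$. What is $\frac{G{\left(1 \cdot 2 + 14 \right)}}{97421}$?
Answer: $\frac{22624}{97421} \approx 0.23223$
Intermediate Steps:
$G{\left(P \right)} = 2 P \left(691 + P\right)$
$\frac{G{\left(1 \cdot 2 + 14 \right)}}{97421} = \frac{2 \left(1 \cdot 2 + 14\right) \left(691 + \left(1 \cdot 2 + 14\right)\right)}{97421} = 2 \left(2 + 14\right) \left(691 + \left(2 + 14\right)\right) \frac{1}{97421} = 2 \cdot 16 \left(691 + 16\right) \frac{1}{97421} = 2 \cdot 16 \cdot 707 \cdot \frac{1}{97421} = 22624 \cdot \frac{1}{97421} = \frac{22624}{97421}$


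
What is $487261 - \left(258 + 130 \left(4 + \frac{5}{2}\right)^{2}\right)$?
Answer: $\frac{963021}{2} \approx 4.8151 \cdot 10^{5}$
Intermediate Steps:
$487261 - \left(258 + 130 \left(4 + \frac{5}{2}\right)^{2}\right) = 487261 - \left(258 + 130 \left(\frac{13}{2}\right)^{2}\right) = 487261 - \frac{11501}{2} = \frac{963021}{2}$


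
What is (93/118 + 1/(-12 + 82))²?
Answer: 2745649/4264225 ≈ 0.64388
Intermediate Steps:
(93/118 + 1/(-12 + 82))² = (93*(1/118) + 1/70)² = (93/118 + 1/70)² = (1657/2065)² = 2745649/4264225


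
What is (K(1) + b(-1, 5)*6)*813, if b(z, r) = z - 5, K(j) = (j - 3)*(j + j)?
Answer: -32520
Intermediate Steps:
K(j) = 2*j*(-3 + j) (K(j) = (-3 + j)*(2*j) = 2*j*(-3 + j))
b(z, r) = -5 + z
(K(1) + b(-1, 5)*6)*813 = (2*1*(-3 + 1) + (-5 - 1)*6)*813 = (2*1*(-2) - 6*6)*813 = (-4 - 36)*813 = -40*813 = -32520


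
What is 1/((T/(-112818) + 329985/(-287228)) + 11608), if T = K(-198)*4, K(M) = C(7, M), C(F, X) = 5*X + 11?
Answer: 16202244252/188057599545775 ≈ 8.6156e-5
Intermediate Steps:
C(F, X) = 11 + 5*X
K(M) = 11 + 5*M
T = -3916 (T = (11 + 5*(-198))*4 = (11 - 990)*4 = -979*4 = -3916)
1/((T/(-112818) + 329985/(-287228)) + 11608) = 1/((-3916/(-112818) + 329985/(-287228)) + 11608) = 1/((-3916*(-1/112818) + 329985*(-1/287228)) + 11608) = 1/((1958/56409 - 329985/287228) + 11608) = 1/(-18051731441/16202244252 + 11608) = 1/(188057599545775/16202244252) = 16202244252/188057599545775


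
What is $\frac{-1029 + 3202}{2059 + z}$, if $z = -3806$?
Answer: $- \frac{2173}{1747} \approx -1.2438$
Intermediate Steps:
$\frac{-1029 + 3202}{2059 + z} = \frac{-1029 + 3202}{2059 - 3806} = \frac{2173}{-1747} = 2173 \left(- \frac{1}{1747}\right) = - \frac{2173}{1747}$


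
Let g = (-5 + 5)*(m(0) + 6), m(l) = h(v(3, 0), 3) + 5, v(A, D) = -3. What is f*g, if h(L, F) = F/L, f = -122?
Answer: 0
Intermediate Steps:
m(l) = 4 (m(l) = 3/(-3) + 5 = 3*(-1/3) + 5 = -1 + 5 = 4)
g = 0 (g = (-5 + 5)*(4 + 6) = 0*10 = 0)
f*g = -122*0 = 0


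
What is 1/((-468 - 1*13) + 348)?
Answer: -1/133 ≈ -0.0075188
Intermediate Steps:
1/((-468 - 1*13) + 348) = 1/((-468 - 13) + 348) = 1/(-481 + 348) = 1/(-133) = -1/133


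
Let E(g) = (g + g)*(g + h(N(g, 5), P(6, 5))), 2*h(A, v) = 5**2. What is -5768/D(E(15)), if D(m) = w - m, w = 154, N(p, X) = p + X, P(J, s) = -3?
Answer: 5768/671 ≈ 8.5961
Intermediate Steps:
N(p, X) = X + p
h(A, v) = 25/2 (h(A, v) = (1/2)*5**2 = (1/2)*25 = 25/2)
E(g) = 2*g*(25/2 + g) (E(g) = (g + g)*(g + 25/2) = (2*g)*(25/2 + g) = 2*g*(25/2 + g))
D(m) = 154 - m
-5768/D(E(15)) = -5768/(154 - 15*(25 + 2*15)) = -5768/(154 - 15*(25 + 30)) = -5768/(154 - 15*55) = -5768/(154 - 1*825) = -5768/(154 - 825) = -5768/(-671) = -5768*(-1/671) = 5768/671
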